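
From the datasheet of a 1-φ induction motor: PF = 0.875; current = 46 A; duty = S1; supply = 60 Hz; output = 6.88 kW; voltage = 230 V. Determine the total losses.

P_in = V·I·cosφ = 230×46×0.875 = 9258 W
P_out = 6880 W
Losses = P_in − P_out = 9258 − 6880 = 2378 W

2.38 kW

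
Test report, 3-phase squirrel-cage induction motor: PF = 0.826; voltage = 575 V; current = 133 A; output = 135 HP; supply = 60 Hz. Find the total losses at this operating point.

P_in = √3·V·I·cosφ = 1.732×575×133×0.826 = 109408 W
P_out = 135×746 = 100710 W
Losses = P_in − P_out = 109408 − 100710 = 8698 W

8.7 kW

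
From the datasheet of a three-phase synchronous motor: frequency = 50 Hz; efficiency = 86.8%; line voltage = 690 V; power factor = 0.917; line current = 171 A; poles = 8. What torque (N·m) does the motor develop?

P_in = √3·V·I·cosφ = 1.732 × 690 × 171 × 0.917 = 187397 W
P_out = η·P_in = 0.868 × 187397 = 162661 W
n = n_s = 120×50/8 = 750 rpm (synchronous)
ω = 2π×750/60 = 78.54 rad/s
τ = P_out/ω = 162661/78.54 = 2070 N·m

2070 N·m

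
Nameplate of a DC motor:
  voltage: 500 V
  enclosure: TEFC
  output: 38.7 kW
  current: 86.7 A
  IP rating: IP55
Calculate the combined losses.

4.65 kW

P_in = V·I = 500×86.7 = 43350 W
P_out = 38700 W
Losses = P_in − P_out = 43350 − 38700 = 4650 W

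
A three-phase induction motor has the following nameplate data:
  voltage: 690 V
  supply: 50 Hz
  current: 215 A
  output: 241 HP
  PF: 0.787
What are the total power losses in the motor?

22400 W

P_in = √3·V·I·cosφ = 1.732×690×215×0.787 = 202214 W
P_out = 241×746 = 179786 W
Losses = P_in − P_out = 202214 − 179786 = 22428 W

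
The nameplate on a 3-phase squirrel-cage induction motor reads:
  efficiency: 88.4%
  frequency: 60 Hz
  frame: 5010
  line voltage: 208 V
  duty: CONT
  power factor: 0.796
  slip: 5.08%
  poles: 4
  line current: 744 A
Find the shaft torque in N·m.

P_in = √3·V·I·cosφ = 1.732 × 208 × 744 × 0.796 = 213352 W
P_out = η·P_in = 0.884 × 213352 = 188603 W
n_s = 120×60/4 = 1800 rpm; n = 1800×(1−0.0508) = 1709 rpm
ω = 2π×1709/60 = 179 rad/s
τ = P_out/ω = 188603/179 = 1050 N·m

1050 N·m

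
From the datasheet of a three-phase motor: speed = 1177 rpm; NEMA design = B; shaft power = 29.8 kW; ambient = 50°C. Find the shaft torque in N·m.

242 N·m

ω = 2π × 1177/60 = 123.3 rad/s
τ = P/ω = 29800/123.3 = 242 N·m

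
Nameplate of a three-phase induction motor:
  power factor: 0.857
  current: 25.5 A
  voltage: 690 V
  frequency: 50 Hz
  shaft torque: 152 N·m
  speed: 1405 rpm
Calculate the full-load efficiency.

85.6 %

ω = 2π × 1405/60 = 147.1 rad/s; P_out = τω = 152 × 147.1 = 22359 W
P_in = √3·V_L·I_L·cosφ = 1.732 × 690 × 25.5 × 0.857 = 26117 W
η = P_out / P_in = 22359 / 26117 = 0.856 = 85.6%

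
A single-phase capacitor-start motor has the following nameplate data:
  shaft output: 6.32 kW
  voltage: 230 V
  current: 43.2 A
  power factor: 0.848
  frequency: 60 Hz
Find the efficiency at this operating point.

P_out = 6.32 kW = 6320 W
P_in = V·I·cosφ = 230 × 43.2 × 0.848 = 8426 W
η = P_out / P_in = 6320 / 8426 = 0.750 = 75.0%

75.0 %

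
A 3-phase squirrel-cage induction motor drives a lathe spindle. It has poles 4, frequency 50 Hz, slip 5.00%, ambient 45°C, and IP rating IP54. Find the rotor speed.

n_s = 120f/p = 120×50/4 = 1500 rpm
n = n_s(1 − s) = 1500 × (1 − 0.05) = 1425 rpm

1425 rpm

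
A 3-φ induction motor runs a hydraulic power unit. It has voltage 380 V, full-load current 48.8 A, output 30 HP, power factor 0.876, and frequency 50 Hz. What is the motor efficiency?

79.5 %

P_out = 30 × 746 = 22380 W
P_in = √3·V_L·I_L·cosφ = 1.732 × 380 × 48.8 × 0.876 = 28136 W
η = P_out / P_in = 22380 / 28136 = 0.795 = 79.5%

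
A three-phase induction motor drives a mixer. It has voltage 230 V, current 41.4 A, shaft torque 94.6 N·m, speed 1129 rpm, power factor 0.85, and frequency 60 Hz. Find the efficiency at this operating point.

79.8 %

ω = 2π × 1129/60 = 118.2 rad/s; P_out = τω = 94.6 × 118.2 = 11182 W
P_in = √3·V_L·I_L·cosφ = 1.732 × 230 × 41.4 × 0.85 = 14018 W
η = P_out / P_in = 11182 / 14018 = 0.798 = 79.8%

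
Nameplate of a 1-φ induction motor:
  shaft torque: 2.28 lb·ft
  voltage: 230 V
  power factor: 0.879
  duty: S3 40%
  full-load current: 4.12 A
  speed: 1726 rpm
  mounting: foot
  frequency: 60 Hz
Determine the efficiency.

67.1 %

τ = 2.28 lb·ft × 1.356 = 3.092 N·m
ω = 2π × 1726/60 = 180.7 rad/s; P_out = τω = 3.092 × 180.7 = 559 W
P_in = V·I·cosφ = 230 × 4.12 × 0.879 = 833 W
η = P_out / P_in = 559 / 833 = 0.671 = 67.1%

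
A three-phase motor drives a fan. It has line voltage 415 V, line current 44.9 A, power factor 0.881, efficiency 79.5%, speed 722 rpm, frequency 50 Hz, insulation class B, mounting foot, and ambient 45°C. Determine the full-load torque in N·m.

P_in = √3·V·I·cosφ = 1.732 × 415 × 44.9 × 0.881 = 28433 W
P_out = η·P_in = 0.795 × 28433 = 22604 W
n = 722 rpm
ω = 2π×722/60 = 75.61 rad/s
τ = P_out/ω = 22604/75.61 = 299 N·m

299 N·m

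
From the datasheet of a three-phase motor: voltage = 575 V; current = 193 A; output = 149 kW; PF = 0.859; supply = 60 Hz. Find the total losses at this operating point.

16.1 kW

P_in = √3·V·I·cosφ = 1.732×575×193×0.859 = 165107 W
P_out = 149000 W
Losses = P_in − P_out = 165107 − 149000 = 16107 W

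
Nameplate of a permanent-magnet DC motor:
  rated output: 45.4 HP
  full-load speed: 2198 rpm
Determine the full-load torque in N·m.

P_out = 45.4 × 746 = 33868 W
ω = 2π × 2198/60 = 230.2 rad/s
τ = P_out/ω = 33868/230.2 = 147 N·m

147 N·m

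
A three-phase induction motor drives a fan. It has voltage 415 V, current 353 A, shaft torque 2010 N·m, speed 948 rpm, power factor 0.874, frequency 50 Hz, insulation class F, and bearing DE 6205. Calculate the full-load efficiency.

ω = 2π × 948/60 = 99.27 rad/s; P_out = τω = 2010 × 99.27 = 199533 W
P_in = √3·V_L·I_L·cosφ = 1.732 × 415 × 353 × 0.874 = 221759 W
η = P_out / P_in = 199533 / 221759 = 0.900 = 90.0%

90.0 %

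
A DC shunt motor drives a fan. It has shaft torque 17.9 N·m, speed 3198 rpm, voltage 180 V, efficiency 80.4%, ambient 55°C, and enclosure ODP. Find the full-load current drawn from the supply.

ω = 2π×3198/60 = 334.9 rad/s; P_out = τω = 17.9 × 334.9 = 5995 W
P_in = P_out / η = 5995 / 0.804 = 7456 W
I = P_in / V = 7456 / 180 = 41.4 A

41.4 A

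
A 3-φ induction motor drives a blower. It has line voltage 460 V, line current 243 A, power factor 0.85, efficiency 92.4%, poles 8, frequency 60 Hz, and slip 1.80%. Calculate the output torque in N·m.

P_in = √3·V·I·cosφ = 1.732 × 460 × 243 × 0.85 = 164563 W
P_out = η·P_in = 0.924 × 164563 = 152056 W
n_s = 120×60/8 = 900 rpm; n = 900×(1−0.018) = 884 rpm
ω = 2π×884/60 = 92.57 rad/s
τ = P_out/ω = 152056/92.57 = 1640 N·m

1640 N·m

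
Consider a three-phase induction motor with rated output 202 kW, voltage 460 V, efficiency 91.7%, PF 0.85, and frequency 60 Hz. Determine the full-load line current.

P_out = 202 kW = 202000 W
P_in = P_out / η = 202000 / 0.917 = 220284 W
I_L = P_in / (√3·V_L·cosφ) = 220284 / (1.732 × 460 × 0.85) = 325 A

325 A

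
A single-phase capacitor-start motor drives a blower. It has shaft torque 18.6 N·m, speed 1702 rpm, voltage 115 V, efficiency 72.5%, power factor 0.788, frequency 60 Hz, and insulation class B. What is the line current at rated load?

50.5 A

ω = 2π×1702/60 = 178.2 rad/s; P_out = τω = 18.6 × 178.2 = 3315 W
P_in = P_out / η = 3315 / 0.725 = 4572 W
I = P_in / (V·cosφ) = 4572 / (115 × 0.788) = 50.5 A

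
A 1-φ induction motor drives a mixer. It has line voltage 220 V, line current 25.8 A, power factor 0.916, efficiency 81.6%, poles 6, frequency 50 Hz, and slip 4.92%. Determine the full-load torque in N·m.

42.6 N·m

P_in = V·I·cosφ = 220 × 25.8 × 0.916 = 5199 W
P_out = η·P_in = 0.816 × 5199 = 4242 W
n_s = 120×50/6 = 1000 rpm; n = 1000×(1−0.0492) = 951 rpm
ω = 2π×951/60 = 99.59 rad/s
τ = P_out/ω = 4242/99.59 = 42.6 N·m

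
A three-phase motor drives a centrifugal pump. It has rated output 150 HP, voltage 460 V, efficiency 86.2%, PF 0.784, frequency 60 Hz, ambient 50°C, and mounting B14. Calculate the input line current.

P_out = 150 × 746 = 111900 W
P_in = P_out / η = 111900 / 0.862 = 129814 W
I_L = P_in / (√3·V_L·cosφ) = 129814 / (1.732 × 460 × 0.784) = 208 A

208 A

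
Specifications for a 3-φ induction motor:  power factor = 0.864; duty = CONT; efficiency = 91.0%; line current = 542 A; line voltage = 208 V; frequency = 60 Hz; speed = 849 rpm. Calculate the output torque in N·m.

1730 N·m

P_in = √3·V·I·cosφ = 1.732 × 208 × 542 × 0.864 = 168704 W
P_out = η·P_in = 0.91 × 168704 = 153521 W
n = 849 rpm
ω = 2π×849/60 = 88.91 rad/s
τ = P_out/ω = 153521/88.91 = 1730 N·m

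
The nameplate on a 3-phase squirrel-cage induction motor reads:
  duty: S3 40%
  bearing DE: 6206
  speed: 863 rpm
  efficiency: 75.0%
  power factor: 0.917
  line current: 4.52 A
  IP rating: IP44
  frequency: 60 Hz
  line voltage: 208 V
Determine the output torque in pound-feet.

P_in = √3·V·I·cosφ = 1.732 × 208 × 4.52 × 0.917 = 1493 W
P_out = η·P_in = 0.75 × 1493 = 1120 W
n = 863 rpm
ω = 2π×863/60 = 90.37 rad/s
τ = P_out/ω = 1120/90.37 = 12.39 N·m
In lb·ft: 12.39/1.356 = 9.14 lb·ft

9.14 lb·ft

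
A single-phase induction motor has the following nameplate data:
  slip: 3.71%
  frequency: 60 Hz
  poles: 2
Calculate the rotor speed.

3466 rpm

n_s = 120f/p = 120×60/2 = 3600 rpm
n = n_s(1 − s) = 3600 × (1 − 0.0371) = 3466 rpm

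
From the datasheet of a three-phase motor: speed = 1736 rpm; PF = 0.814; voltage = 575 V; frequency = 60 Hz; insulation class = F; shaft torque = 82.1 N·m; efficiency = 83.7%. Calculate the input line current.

22 A

ω = 2π×1736/60 = 181.8 rad/s; P_out = τω = 82.1 × 181.8 = 14926 W
P_in = P_out / η = 14926 / 0.837 = 17833 W
I_L = P_in / (√3·V_L·cosφ) = 17833 / (1.732 × 575 × 0.814) = 22 A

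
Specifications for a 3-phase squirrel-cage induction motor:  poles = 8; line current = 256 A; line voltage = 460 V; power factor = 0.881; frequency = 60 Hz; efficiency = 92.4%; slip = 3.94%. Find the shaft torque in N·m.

P_in = √3·V·I·cosφ = 1.732 × 460 × 256 × 0.881 = 179689 W
P_out = η·P_in = 0.924 × 179689 = 166033 W
n_s = 120×60/8 = 900 rpm; n = 900×(1−0.0394) = 865 rpm
ω = 2π×865/60 = 90.58 rad/s
τ = P_out/ω = 166033/90.58 = 1830 N·m

1830 N·m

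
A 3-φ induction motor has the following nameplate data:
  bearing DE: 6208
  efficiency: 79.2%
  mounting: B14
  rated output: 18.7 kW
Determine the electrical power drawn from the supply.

P_out = 18700 W
P_in = P_out/η = 18700/0.792 = 23611 W = 23.6 kW

23.6 kW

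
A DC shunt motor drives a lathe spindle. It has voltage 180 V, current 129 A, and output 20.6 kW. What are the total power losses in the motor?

2.62 kW

P_in = V·I = 180×129 = 23220 W
P_out = 20600 W
Losses = P_in − P_out = 23220 − 20600 = 2620 W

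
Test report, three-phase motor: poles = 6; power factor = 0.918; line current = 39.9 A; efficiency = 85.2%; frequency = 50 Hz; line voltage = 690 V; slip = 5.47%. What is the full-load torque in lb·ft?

278 lb·ft

P_in = √3·V·I·cosφ = 1.732 × 690 × 39.9 × 0.918 = 43774 W
P_out = η·P_in = 0.852 × 43774 = 37295 W
n_s = 120×50/6 = 1000 rpm; n = 1000×(1−0.0547) = 945 rpm
ω = 2π×945/60 = 98.96 rad/s
τ = P_out/ω = 37295/98.96 = 376.9 N·m
In lb·ft: 376.9/1.356 = 278 lb·ft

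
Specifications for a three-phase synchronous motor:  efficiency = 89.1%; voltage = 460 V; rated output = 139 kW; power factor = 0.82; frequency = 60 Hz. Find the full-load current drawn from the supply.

239 A

P_out = 139 kW = 139000 W
P_in = P_out / η = 139000 / 0.891 = 156004 W
I_L = P_in / (√3·V_L·cosφ) = 156004 / (1.732 × 460 × 0.82) = 239 A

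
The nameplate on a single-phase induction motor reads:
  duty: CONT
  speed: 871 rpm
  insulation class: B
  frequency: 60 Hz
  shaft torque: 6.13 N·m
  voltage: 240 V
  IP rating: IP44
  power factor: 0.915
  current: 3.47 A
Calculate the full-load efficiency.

73.4 %

ω = 2π × 871/60 = 91.21 rad/s; P_out = τω = 6.13 × 91.21 = 559 W
P_in = V·I·cosφ = 240 × 3.47 × 0.915 = 762 W
η = P_out / P_in = 559 / 762 = 0.734 = 73.4%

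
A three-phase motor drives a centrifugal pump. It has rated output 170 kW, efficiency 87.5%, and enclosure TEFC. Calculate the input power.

194 kW

P_out = 170000 W
P_in = P_out/η = 170000/0.875 = 194286 W = 194 kW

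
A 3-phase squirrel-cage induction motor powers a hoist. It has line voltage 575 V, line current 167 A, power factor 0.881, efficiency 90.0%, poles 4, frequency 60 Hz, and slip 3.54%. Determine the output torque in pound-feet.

P_in = √3·V·I·cosφ = 1.732 × 575 × 167 × 0.881 = 146524 W
P_out = η·P_in = 0.9 × 146524 = 131872 W
n_s = 120×60/4 = 1800 rpm; n = 1800×(1−0.0354) = 1736 rpm
ω = 2π×1736/60 = 181.8 rad/s
τ = P_out/ω = 131872/181.8 = 725.4 N·m
In lb·ft: 725.4/1.356 = 535 lb·ft

535 lb·ft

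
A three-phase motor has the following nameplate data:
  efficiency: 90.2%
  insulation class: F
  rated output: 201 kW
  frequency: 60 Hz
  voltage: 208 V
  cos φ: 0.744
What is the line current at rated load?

831 A

P_out = 201 kW = 201000 W
P_in = P_out / η = 201000 / 0.902 = 222838 W
I_L = P_in / (√3·V_L·cosφ) = 222838 / (1.732 × 208 × 0.744) = 831 A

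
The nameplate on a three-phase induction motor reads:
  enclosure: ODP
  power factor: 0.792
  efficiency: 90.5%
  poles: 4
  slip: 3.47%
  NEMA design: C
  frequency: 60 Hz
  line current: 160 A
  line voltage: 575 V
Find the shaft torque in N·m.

P_in = √3·V·I·cosφ = 1.732 × 575 × 160 × 0.792 = 126200 W
P_out = η·P_in = 0.905 × 126200 = 114211 W
n_s = 120×60/4 = 1800 rpm; n = 1800×(1−0.0347) = 1738 rpm
ω = 2π×1738/60 = 182 rad/s
τ = P_out/ω = 114211/182 = 628 N·m

628 N·m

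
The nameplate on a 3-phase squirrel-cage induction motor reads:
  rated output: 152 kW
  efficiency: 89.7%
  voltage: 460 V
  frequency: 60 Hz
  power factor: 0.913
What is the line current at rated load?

233 A

P_out = 152 kW = 152000 W
P_in = P_out / η = 152000 / 0.897 = 169454 W
I_L = P_in / (√3·V_L·cosφ) = 169454 / (1.732 × 460 × 0.913) = 233 A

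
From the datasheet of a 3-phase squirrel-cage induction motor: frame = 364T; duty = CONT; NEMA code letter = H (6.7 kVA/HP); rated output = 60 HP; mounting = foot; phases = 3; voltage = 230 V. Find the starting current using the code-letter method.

S_LR = 6.7 × 60 = 402 kVA
I_LR = S_LR/(√3·V_L) = 402000/(1.732×230) = 1010 A

1010 A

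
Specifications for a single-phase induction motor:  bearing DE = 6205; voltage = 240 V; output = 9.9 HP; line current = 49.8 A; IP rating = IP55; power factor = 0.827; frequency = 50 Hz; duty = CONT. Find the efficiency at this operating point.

P_out = 9.9 × 746 = 7385 W
P_in = V·I·cosφ = 240 × 49.8 × 0.827 = 9884 W
η = P_out / P_in = 7385 / 9884 = 0.747 = 74.7%

74.7 %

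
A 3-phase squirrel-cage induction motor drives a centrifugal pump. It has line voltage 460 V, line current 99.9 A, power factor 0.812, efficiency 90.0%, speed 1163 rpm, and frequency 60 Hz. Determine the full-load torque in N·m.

478 N·m

P_in = √3·V·I·cosφ = 1.732 × 460 × 99.9 × 0.812 = 64629 W
P_out = η·P_in = 0.9 × 64629 = 58166 W
n = 1163 rpm
ω = 2π×1163/60 = 121.8 rad/s
τ = P_out/ω = 58166/121.8 = 478 N·m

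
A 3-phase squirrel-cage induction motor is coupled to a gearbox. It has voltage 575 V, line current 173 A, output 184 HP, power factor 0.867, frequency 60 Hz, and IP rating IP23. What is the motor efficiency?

P_out = 184 × 746 = 137264 W
P_in = √3·V_L·I_L·cosφ = 1.732 × 575 × 173 × 0.867 = 149376 W
η = P_out / P_in = 137264 / 149376 = 0.919 = 91.9%

91.9 %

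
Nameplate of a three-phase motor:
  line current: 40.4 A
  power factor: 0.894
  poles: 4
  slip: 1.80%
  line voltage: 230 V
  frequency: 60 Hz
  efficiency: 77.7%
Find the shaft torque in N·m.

P_in = √3·V·I·cosφ = 1.732 × 230 × 40.4 × 0.894 = 14388 W
P_out = η·P_in = 0.777 × 14388 = 11179 W
n_s = 120×60/4 = 1800 rpm; n = 1800×(1−0.018) = 1768 rpm
ω = 2π×1768/60 = 185.1 rad/s
τ = P_out/ω = 11179/185.1 = 60.4 N·m

60.4 N·m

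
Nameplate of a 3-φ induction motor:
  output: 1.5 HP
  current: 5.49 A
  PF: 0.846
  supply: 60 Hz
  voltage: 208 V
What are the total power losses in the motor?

P_in = √3·V·I·cosφ = 1.732×208×5.49×0.846 = 1673 W
P_out = 1.5×746 = 1119 W
Losses = P_in − P_out = 1673 − 1119 = 554 W

554 W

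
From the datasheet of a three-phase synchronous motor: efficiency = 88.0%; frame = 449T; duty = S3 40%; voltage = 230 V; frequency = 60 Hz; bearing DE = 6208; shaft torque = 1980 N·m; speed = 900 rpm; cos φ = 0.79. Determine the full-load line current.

ω = 2π×900/60 = 94.25 rad/s; P_out = τω = 1980 × 94.25 = 186615 W
P_in = P_out / η = 186615 / 0.880 = 212063 W
I_L = P_in / (√3·V_L·cosφ) = 212063 / (1.732 × 230 × 0.79) = 674 A

674 A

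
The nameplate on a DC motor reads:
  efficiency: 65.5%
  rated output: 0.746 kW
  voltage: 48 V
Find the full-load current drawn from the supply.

P_out = 0.746 kW = 746 W
P_in = P_out / η = 746 / 0.655 = 1139 W
I = P_in / V = 1139 / 48 = 23.7 A

23.7 A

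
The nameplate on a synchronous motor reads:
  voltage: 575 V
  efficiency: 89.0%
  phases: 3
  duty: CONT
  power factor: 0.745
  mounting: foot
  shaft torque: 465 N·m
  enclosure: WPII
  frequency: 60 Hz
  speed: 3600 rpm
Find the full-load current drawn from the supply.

ω = 2π×3600/60 = 377 rad/s; P_out = τω = 465 × 377 = 175305 W
P_in = P_out / η = 175305 / 0.890 = 196972 W
I_L = P_in / (√3·V_L·cosφ) = 196972 / (1.732 × 575 × 0.745) = 265 A

265 A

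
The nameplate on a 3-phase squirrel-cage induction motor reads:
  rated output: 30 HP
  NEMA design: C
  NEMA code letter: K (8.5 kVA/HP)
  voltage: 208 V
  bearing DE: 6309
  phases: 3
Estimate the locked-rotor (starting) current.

S_LR = 8.5 × 30 = 255 kVA
I_LR = S_LR/(√3·V_L) = 255000/(1.732×208) = 708 A

708 A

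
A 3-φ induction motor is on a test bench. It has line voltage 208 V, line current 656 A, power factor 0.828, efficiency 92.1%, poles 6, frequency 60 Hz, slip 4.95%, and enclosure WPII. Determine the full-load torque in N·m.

P_in = √3·V·I·cosφ = 1.732 × 208 × 656 × 0.828 = 195680 W
P_out = η·P_in = 0.921 × 195680 = 180221 W
n_s = 120×60/6 = 1200 rpm; n = 1200×(1−0.0495) = 1141 rpm
ω = 2π×1141/60 = 119.5 rad/s
τ = P_out/ω = 180221/119.5 = 1510 N·m

1510 N·m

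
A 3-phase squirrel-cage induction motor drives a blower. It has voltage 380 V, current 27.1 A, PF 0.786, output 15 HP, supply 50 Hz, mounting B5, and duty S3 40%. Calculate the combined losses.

P_in = √3·V·I·cosφ = 1.732×380×27.1×0.786 = 14019 W
P_out = 15×746 = 11190 W
Losses = P_in − P_out = 14019 − 11190 = 2829 W

2830 W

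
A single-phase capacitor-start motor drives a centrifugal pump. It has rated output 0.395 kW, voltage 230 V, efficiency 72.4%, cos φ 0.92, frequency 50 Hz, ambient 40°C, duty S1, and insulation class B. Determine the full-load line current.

2.58 A

P_out = 0.395 kW = 395 W
P_in = P_out / η = 395 / 0.724 = 546 W
I = P_in / (V·cosφ) = 546 / (230 × 0.92) = 2.58 A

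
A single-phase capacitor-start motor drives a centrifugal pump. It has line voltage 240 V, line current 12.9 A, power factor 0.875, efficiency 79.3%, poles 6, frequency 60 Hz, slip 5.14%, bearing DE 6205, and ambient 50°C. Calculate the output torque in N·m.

P_in = V·I·cosφ = 240 × 12.9 × 0.875 = 2709 W
P_out = η·P_in = 0.793 × 2709 = 2148 W
n_s = 120×60/6 = 1200 rpm; n = 1200×(1−0.0514) = 1138 rpm
ω = 2π×1138/60 = 119.2 rad/s
τ = P_out/ω = 2148/119.2 = 18 N·m

18 N·m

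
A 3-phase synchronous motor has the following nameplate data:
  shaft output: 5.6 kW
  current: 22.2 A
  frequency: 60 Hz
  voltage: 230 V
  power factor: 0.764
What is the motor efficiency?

82.9 %

P_out = 5.6 kW = 5600 W
P_in = √3·V_L·I_L·cosφ = 1.732 × 230 × 22.2 × 0.764 = 6757 W
η = P_out / P_in = 5600 / 6757 = 0.829 = 82.9%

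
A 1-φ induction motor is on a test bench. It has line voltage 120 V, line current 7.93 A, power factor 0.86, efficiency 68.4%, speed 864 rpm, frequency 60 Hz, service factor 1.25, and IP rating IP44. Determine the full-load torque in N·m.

P_in = V·I·cosφ = 120 × 7.93 × 0.86 = 818 W
P_out = η·P_in = 0.684 × 818 = 560 W
n = 864 rpm
ω = 2π×864/60 = 90.48 rad/s
τ = P_out/ω = 560/90.48 = 6.19 N·m

6.19 N·m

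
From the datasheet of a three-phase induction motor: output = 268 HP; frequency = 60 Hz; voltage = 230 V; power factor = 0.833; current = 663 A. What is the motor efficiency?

P_out = 268 × 746 = 199928 W
P_in = √3·V_L·I_L·cosφ = 1.732 × 230 × 663 × 0.833 = 220006 W
η = P_out / P_in = 199928 / 220006 = 0.909 = 90.9%

90.9 %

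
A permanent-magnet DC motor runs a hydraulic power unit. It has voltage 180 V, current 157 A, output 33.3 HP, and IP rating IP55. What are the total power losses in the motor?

3420 W

P_in = V·I = 180×157 = 28260 W
P_out = 33.3×746 = 24842 W
Losses = P_in − P_out = 28260 − 24842 = 3418 W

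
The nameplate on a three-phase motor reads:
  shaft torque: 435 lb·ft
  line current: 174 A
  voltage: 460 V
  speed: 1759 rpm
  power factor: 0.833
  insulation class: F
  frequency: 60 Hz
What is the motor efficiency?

τ = 435 lb·ft × 1.356 = 589.9 N·m
ω = 2π × 1759/60 = 184.2 rad/s; P_out = τω = 589.9 × 184.2 = 108660 W
P_in = √3·V_L·I_L·cosφ = 1.732 × 460 × 174 × 0.833 = 115478 W
η = P_out / P_in = 108660 / 115478 = 0.941 = 94.1%

94.1 %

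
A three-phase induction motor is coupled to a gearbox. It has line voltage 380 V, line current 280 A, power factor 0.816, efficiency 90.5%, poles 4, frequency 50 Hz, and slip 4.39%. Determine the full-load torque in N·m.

P_in = √3·V·I·cosφ = 1.732 × 380 × 280 × 0.816 = 150376 W
P_out = η·P_in = 0.905 × 150376 = 136090 W
n_s = 120×50/4 = 1500 rpm; n = 1500×(1−0.0439) = 1434 rpm
ω = 2π×1434/60 = 150.2 rad/s
τ = P_out/ω = 136090/150.2 = 906 N·m

906 N·m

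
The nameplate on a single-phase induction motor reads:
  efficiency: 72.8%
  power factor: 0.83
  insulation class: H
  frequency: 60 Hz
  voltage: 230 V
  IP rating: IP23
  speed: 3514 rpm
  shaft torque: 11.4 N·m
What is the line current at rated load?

30.2 A

ω = 2π×3514/60 = 368 rad/s; P_out = τω = 11.4 × 368 = 4195 W
P_in = P_out / η = 4195 / 0.728 = 5762 W
I = P_in / (V·cosφ) = 5762 / (230 × 0.83) = 30.2 A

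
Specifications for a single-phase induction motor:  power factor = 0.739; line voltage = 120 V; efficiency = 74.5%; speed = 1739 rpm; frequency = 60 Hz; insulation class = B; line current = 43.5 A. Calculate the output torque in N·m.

15.8 N·m

P_in = V·I·cosφ = 120 × 43.5 × 0.739 = 3858 W
P_out = η·P_in = 0.745 × 3858 = 2874 W
n = 1739 rpm
ω = 2π×1739/60 = 182.1 rad/s
τ = P_out/ω = 2874/182.1 = 15.8 N·m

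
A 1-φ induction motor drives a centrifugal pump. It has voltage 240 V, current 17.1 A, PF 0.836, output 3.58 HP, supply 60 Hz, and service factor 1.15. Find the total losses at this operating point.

P_in = V·I·cosφ = 240×17.1×0.836 = 3431 W
P_out = 3.58×746 = 2671 W
Losses = P_in − P_out = 3431 − 2671 = 760 W

760 W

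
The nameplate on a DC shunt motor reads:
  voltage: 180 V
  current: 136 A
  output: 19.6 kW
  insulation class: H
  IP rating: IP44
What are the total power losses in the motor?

P_in = V·I = 180×136 = 24480 W
P_out = 19600 W
Losses = P_in − P_out = 24480 − 19600 = 4880 W

4.88 kW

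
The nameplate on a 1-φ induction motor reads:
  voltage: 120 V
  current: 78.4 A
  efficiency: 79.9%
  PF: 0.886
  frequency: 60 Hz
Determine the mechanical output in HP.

8.93 HP

P_in = V·I·cosφ = 120 × 78.4 × 0.886 = 8335 W
P_out = η·P_in = 0.799 × 8335 = 6660 W
= 6660/746 = 8.93 HP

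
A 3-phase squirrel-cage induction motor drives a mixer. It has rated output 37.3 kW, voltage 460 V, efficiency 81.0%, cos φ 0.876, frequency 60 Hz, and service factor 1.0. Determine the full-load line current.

66 A

P_out = 37.3 kW = 37300 W
P_in = P_out / η = 37300 / 0.810 = 46049 W
I_L = P_in / (√3·V_L·cosφ) = 46049 / (1.732 × 460 × 0.876) = 66 A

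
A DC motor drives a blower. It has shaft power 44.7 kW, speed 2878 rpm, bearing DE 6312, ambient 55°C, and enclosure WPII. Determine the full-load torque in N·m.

ω = 2π × 2878/60 = 301.4 rad/s
τ = P/ω = 44700/301.4 = 148 N·m

148 N·m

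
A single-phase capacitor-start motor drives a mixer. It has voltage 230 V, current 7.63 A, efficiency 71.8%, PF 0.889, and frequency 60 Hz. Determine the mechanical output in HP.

1.5 HP

P_in = V·I·cosφ = 230 × 7.63 × 0.889 = 1560 W
P_out = η·P_in = 0.718 × 1560 = 1120 W
= 1120/746 = 1.5 HP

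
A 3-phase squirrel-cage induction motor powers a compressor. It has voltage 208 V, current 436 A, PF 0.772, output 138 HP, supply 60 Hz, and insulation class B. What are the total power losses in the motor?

P_in = √3·V·I·cosφ = 1.732×208×436×0.772 = 121259 W
P_out = 138×746 = 102948 W
Losses = P_in − P_out = 121259 − 102948 = 18311 W

18.3 kW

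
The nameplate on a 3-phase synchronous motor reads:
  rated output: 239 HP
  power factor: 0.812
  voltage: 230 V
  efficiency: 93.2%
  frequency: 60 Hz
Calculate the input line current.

P_out = 239 × 746 = 178294 W
P_in = P_out / η = 178294 / 0.932 = 191303 W
I_L = P_in / (√3·V_L·cosφ) = 191303 / (1.732 × 230 × 0.812) = 591 A

591 A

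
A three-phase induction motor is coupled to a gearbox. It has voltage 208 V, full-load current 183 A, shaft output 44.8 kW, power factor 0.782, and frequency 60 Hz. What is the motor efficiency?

86.9 %

P_out = 44.8 kW = 44800 W
P_in = √3·V_L·I_L·cosφ = 1.732 × 208 × 183 × 0.782 = 51555 W
η = P_out / P_in = 44800 / 51555 = 0.869 = 86.9%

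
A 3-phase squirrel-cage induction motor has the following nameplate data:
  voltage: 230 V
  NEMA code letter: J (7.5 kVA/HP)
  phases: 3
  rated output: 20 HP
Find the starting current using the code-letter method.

377 A

S_LR = 7.5 × 20 = 150 kVA
I_LR = S_LR/(√3·V_L) = 150000/(1.732×230) = 377 A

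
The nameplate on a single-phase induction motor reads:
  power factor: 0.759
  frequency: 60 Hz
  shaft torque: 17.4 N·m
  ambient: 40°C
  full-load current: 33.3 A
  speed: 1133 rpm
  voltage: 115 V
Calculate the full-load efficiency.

71.0 %

ω = 2π × 1133/60 = 118.6 rad/s; P_out = τω = 17.4 × 118.6 = 2064 W
P_in = V·I·cosφ = 115 × 33.3 × 0.759 = 2907 W
η = P_out / P_in = 2064 / 2907 = 0.710 = 71.0%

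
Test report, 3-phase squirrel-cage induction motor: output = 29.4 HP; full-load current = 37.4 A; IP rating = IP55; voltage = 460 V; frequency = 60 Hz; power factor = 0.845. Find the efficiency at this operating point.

87.1 %

P_out = 29.4 × 746 = 21932 W
P_in = √3·V_L·I_L·cosφ = 1.732 × 460 × 37.4 × 0.845 = 25179 W
η = P_out / P_in = 21932 / 25179 = 0.871 = 87.1%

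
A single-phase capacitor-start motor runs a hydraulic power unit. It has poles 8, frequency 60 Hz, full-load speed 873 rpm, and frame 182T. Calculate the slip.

3.00 %

n_s = 120f/p = 120×60/8 = 900 rpm
s = (n_s − n)/n_s = (900 − 873)/900 = 0.0300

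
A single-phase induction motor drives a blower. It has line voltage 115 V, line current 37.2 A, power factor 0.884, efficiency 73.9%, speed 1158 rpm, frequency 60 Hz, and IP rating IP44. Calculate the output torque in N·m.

P_in = V·I·cosφ = 115 × 37.2 × 0.884 = 3782 W
P_out = η·P_in = 0.739 × 3782 = 2795 W
n = 1158 rpm
ω = 2π×1158/60 = 121.3 rad/s
τ = P_out/ω = 2795/121.3 = 23 N·m

23 N·m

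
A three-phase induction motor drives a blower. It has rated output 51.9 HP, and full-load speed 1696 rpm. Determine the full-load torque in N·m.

218 N·m

P_out = 51.9 × 746 = 38717 W
ω = 2π × 1696/60 = 177.6 rad/s
τ = P_out/ω = 38717/177.6 = 218 N·m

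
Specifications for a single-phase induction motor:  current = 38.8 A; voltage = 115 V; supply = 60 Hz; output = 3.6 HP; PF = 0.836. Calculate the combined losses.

1040 W

P_in = V·I·cosφ = 115×38.8×0.836 = 3730 W
P_out = 3.6×746 = 2686 W
Losses = P_in − P_out = 3730 − 2686 = 1044 W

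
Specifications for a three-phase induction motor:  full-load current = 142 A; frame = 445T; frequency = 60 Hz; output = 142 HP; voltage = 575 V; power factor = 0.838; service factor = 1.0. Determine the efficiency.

89.4 %

P_out = 142 × 746 = 105932 W
P_in = √3·V_L·I_L·cosφ = 1.732 × 575 × 142 × 0.838 = 118508 W
η = P_out / P_in = 105932 / 118508 = 0.894 = 89.4%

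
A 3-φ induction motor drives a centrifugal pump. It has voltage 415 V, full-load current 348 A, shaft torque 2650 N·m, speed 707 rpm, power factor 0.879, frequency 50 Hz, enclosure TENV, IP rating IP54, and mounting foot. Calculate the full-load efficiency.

89.2 %

ω = 2π × 707/60 = 74.04 rad/s; P_out = τω = 2650 × 74.04 = 196206 W
P_in = √3·V_L·I_L·cosφ = 1.732 × 415 × 348 × 0.879 = 219869 W
η = P_out / P_in = 196206 / 219869 = 0.892 = 89.2%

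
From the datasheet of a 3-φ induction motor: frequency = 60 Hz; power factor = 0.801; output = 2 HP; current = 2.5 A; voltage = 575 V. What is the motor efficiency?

P_out = 2 × 746 = 1492 W
P_in = √3·V_L·I_L·cosφ = 1.732 × 575 × 2.5 × 0.801 = 1994 W
η = P_out / P_in = 1492 / 1994 = 0.748 = 74.8%

74.8 %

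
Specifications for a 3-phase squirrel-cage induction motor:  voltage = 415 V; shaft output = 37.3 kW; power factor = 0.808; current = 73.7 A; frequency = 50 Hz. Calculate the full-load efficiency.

87.1 %

P_out = 37.3 kW = 37300 W
P_in = √3·V_L·I_L·cosφ = 1.732 × 415 × 73.7 × 0.808 = 42803 W
η = P_out / P_in = 37300 / 42803 = 0.871 = 87.1%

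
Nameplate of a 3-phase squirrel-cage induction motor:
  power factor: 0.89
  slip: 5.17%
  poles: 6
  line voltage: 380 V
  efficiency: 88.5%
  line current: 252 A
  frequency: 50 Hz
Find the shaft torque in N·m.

P_in = √3·V·I·cosφ = 1.732 × 380 × 252 × 0.89 = 147612 W
P_out = η·P_in = 0.885 × 147612 = 130637 W
n_s = 120×50/6 = 1000 rpm; n = 1000×(1−0.0517) = 948 rpm
ω = 2π×948/60 = 99.27 rad/s
τ = P_out/ω = 130637/99.27 = 1320 N·m

1320 N·m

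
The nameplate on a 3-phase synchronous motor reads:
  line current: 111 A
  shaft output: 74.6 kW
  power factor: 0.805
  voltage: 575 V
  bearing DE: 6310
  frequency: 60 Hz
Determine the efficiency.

P_out = 74.6 kW = 74600 W
P_in = √3·V_L·I_L·cosφ = 1.732 × 575 × 111 × 0.805 = 88989 W
η = P_out / P_in = 74600 / 88989 = 0.838 = 83.8%

83.8 %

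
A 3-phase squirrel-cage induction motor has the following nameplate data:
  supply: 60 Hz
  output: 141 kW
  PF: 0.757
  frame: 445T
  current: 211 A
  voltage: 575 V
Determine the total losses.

P_in = √3·V·I·cosφ = 1.732×575×211×0.757 = 159072 W
P_out = 141000 W
Losses = P_in − P_out = 159072 − 141000 = 18072 W

18.1 kW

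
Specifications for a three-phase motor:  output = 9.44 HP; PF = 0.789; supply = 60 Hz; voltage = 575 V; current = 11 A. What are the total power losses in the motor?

P_in = √3·V·I·cosφ = 1.732×575×11×0.789 = 8643 W
P_out = 9.44×746 = 7042 W
Losses = P_in − P_out = 8643 − 7042 = 1601 W

1.6 kW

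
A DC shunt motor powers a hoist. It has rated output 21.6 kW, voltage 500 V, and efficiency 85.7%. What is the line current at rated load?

P_out = 21.6 kW = 21600 W
P_in = P_out / η = 21600 / 0.857 = 25204 W
I = P_in / V = 25204 / 500 = 50.4 A

50.4 A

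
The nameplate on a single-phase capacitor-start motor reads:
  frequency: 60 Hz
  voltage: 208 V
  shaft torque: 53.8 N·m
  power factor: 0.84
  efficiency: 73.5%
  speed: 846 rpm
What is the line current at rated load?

37.1 A

ω = 2π×846/60 = 88.59 rad/s; P_out = τω = 53.8 × 88.59 = 4766 W
P_in = P_out / η = 4766 / 0.735 = 6484 W
I = P_in / (V·cosφ) = 6484 / (208 × 0.84) = 37.1 A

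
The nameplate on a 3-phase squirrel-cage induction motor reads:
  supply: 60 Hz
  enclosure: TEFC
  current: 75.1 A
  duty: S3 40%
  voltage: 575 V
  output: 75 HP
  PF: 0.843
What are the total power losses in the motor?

7100 W

P_in = √3·V·I·cosφ = 1.732×575×75.1×0.843 = 63050 W
P_out = 75×746 = 55950 W
Losses = P_in − P_out = 63050 − 55950 = 7100 W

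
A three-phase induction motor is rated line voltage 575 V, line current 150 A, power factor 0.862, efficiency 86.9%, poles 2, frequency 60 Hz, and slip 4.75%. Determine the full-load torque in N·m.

P_in = √3·V·I·cosφ = 1.732 × 575 × 150 × 0.862 = 128770 W
P_out = η·P_in = 0.869 × 128770 = 111901 W
n_s = 120×60/2 = 3600 rpm; n = 3600×(1−0.0475) = 3429 rpm
ω = 2π×3429/60 = 359.1 rad/s
τ = P_out/ω = 111901/359.1 = 312 N·m

312 N·m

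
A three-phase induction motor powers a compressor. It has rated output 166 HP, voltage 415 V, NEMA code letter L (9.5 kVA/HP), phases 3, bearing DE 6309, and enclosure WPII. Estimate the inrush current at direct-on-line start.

S_LR = 9.5 × 166 = 1577 kVA
I_LR = S_LR/(√3·V_L) = 1577000/(1.732×415) = 2190 A

2190 A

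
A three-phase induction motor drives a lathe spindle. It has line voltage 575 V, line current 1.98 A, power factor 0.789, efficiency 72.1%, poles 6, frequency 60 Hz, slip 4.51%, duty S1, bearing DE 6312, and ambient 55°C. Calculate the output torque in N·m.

9.35 N·m

P_in = √3·V·I·cosφ = 1.732 × 575 × 1.98 × 0.789 = 1556 W
P_out = η·P_in = 0.721 × 1556 = 1122 W
n_s = 120×60/6 = 1200 rpm; n = 1200×(1−0.0451) = 1146 rpm
ω = 2π×1146/60 = 120 rad/s
τ = P_out/ω = 1122/120 = 9.35 N·m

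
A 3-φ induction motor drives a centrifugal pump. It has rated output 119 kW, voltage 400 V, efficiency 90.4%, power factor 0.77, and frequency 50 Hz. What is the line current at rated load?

P_out = 119 kW = 119000 W
P_in = P_out / η = 119000 / 0.904 = 131637 W
I_L = P_in / (√3·V_L·cosφ) = 131637 / (1.732 × 400 × 0.77) = 247 A

247 A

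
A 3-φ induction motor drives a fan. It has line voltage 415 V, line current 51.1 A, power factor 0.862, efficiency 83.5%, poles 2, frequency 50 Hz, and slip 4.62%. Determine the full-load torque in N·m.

88.2 N·m

P_in = √3·V·I·cosφ = 1.732 × 415 × 51.1 × 0.862 = 31661 W
P_out = η·P_in = 0.835 × 31661 = 26437 W
n_s = 120×50/2 = 3000 rpm; n = 3000×(1−0.0462) = 2861 rpm
ω = 2π×2861/60 = 299.6 rad/s
τ = P_out/ω = 26437/299.6 = 88.2 N·m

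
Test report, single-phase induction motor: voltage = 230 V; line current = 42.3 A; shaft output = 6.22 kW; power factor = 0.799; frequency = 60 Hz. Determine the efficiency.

80.0 %

P_out = 6.22 kW = 6220 W
P_in = V·I·cosφ = 230 × 42.3 × 0.799 = 7773 W
η = P_out / P_in = 6220 / 7773 = 0.800 = 80.0%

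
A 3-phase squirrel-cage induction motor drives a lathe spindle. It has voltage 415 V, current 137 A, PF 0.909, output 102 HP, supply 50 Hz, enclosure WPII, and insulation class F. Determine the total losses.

13.4 kW

P_in = √3·V·I·cosφ = 1.732×415×137×0.909 = 89512 W
P_out = 102×746 = 76092 W
Losses = P_in − P_out = 89512 − 76092 = 13420 W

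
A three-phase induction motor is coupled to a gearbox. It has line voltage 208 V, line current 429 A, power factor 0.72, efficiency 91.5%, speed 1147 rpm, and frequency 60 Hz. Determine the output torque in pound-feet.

625 lb·ft

P_in = √3·V·I·cosφ = 1.732 × 208 × 429 × 0.72 = 111276 W
P_out = η·P_in = 0.915 × 111276 = 101818 W
n = 1147 rpm
ω = 2π×1147/60 = 120.1 rad/s
τ = P_out/ω = 101818/120.1 = 847.8 N·m
In lb·ft: 847.8/1.356 = 625 lb·ft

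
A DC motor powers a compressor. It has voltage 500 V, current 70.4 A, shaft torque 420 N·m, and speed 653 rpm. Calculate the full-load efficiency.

81.6 %

ω = 2π × 653/60 = 68.38 rad/s; P_out = τω = 420 × 68.38 = 28720 W
P_in = V·I = 500 × 70.4 = 35200 W
η = P_out / P_in = 28720 / 35200 = 0.816 = 81.6%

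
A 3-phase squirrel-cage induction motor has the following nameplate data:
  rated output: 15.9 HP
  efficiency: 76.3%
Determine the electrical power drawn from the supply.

15.5 kW

P_out = 15.9 × 746 = 11861 W
P_in = P_out/η = 11861/0.763 = 15545 W = 15.5 kW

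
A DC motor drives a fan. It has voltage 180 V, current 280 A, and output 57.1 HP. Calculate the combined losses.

P_in = V·I = 180×280 = 50400 W
P_out = 57.1×746 = 42597 W
Losses = P_in − P_out = 50400 − 42597 = 7803 W

7800 W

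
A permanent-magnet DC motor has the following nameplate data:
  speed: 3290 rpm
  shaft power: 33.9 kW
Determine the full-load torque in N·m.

98.4 N·m

ω = 2π × 3290/60 = 344.5 rad/s
τ = P/ω = 33900/344.5 = 98.4 N·m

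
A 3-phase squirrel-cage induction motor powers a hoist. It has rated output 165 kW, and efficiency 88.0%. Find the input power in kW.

188 kW

P_out = 165000 W
P_in = P_out/η = 165000/0.88 = 187500 W = 188 kW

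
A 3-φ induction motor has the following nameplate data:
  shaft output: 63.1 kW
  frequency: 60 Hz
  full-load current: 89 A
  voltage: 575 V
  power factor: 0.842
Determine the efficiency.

P_out = 63.1 kW = 63100 W
P_in = √3·V_L·I_L·cosφ = 1.732 × 575 × 89 × 0.842 = 74631 W
η = P_out / P_in = 63100 / 74631 = 0.845 = 84.5%

84.5 %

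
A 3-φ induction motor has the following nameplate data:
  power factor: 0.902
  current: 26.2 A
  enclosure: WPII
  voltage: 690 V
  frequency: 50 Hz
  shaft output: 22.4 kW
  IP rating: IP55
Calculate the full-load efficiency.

P_out = 22.4 kW = 22400 W
P_in = √3·V_L·I_L·cosφ = 1.732 × 690 × 26.2 × 0.902 = 28243 W
η = P_out / P_in = 22400 / 28243 = 0.793 = 79.3%

79.3 %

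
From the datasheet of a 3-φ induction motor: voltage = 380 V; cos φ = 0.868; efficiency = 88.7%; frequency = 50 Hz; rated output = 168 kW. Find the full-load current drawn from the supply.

332 A

P_out = 168 kW = 168000 W
P_in = P_out / η = 168000 / 0.887 = 189402 W
I_L = P_in / (√3·V_L·cosφ) = 189402 / (1.732 × 380 × 0.868) = 332 A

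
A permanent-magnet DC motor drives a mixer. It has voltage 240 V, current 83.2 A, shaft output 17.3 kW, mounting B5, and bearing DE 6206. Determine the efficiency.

86.6 %

P_out = 17.3 kW = 17300 W
P_in = V·I = 240 × 83.2 = 19968 W
η = P_out / P_in = 17300 / 19968 = 0.866 = 86.6%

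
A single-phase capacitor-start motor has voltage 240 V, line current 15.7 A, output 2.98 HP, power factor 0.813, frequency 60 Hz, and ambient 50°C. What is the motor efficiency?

72.6 %

P_out = 2.98 × 746 = 2223 W
P_in = V·I·cosφ = 240 × 15.7 × 0.813 = 3063 W
η = P_out / P_in = 2223 / 3063 = 0.726 = 72.6%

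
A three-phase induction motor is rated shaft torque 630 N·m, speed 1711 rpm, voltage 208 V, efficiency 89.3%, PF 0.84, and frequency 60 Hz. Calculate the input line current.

ω = 2π×1711/60 = 179.2 rad/s; P_out = τω = 630 × 179.2 = 112896 W
P_in = P_out / η = 112896 / 0.893 = 126423 W
I_L = P_in / (√3·V_L·cosφ) = 126423 / (1.732 × 208 × 0.84) = 418 A

418 A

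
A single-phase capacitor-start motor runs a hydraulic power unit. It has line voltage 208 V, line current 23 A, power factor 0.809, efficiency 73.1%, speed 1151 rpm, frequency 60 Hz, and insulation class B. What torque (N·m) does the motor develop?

P_in = V·I·cosφ = 208 × 23 × 0.809 = 3870 W
P_out = η·P_in = 0.731 × 3870 = 2829 W
n = 1151 rpm
ω = 2π×1151/60 = 120.5 rad/s
τ = P_out/ω = 2829/120.5 = 23.5 N·m

23.5 N·m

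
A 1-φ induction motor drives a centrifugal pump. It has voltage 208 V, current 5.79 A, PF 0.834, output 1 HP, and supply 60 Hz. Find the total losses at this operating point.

P_in = V·I·cosφ = 208×5.79×0.834 = 1004 W
P_out = 1×746 = 746 W
Losses = P_in − P_out = 1004 − 746 = 258 W

258 W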